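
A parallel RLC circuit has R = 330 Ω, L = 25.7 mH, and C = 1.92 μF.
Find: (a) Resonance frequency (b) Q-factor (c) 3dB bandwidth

Step 1 — Resonance: ω₀ = 1/√(LC) = 1/√(0.0257·1.92e-06) = 4502 rad/s.
Step 2 — f₀ = ω₀/(2π) = 716.5 Hz.
Step 3 — Parallel Q: Q = R/(ω₀L) = 330/(4502·0.0257) = 2.852.
Step 4 — Bandwidth: Δω = ω₀/Q = 1578 rad/s; BW = Δω/(2π) = 251.2 Hz.

(a) f₀ = 716.5 Hz  (b) Q = 2.852  (c) BW = 251.2 Hz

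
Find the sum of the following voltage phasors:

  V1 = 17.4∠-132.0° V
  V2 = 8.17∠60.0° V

Step 1 — Convert each phasor to rectangular form:
  V1 = 17.4·(cos(-132.0°) + j·sin(-132.0°)) = -11.64 - j12.93 V
  V2 = 8.17·(cos(60.0°) + j·sin(60.0°)) = 4.085 + j7.075 V
Step 2 — Sum components: V_total = -7.558 - j5.855 V.
Step 3 — Convert to polar: |V_total| = 9.561 V, ∠V_total = -142.2°.

V_total = 9.561∠-142.2° V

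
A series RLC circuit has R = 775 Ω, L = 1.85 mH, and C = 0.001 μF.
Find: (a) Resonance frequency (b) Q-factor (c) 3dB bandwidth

Step 1 — Resonance: ω₀ = 1/√(LC) = 1/√(0.00185·1e-09) = 7.352e+05 rad/s.
Step 2 — f₀ = ω₀/(2π) = 1.17e+05 Hz.
Step 3 — Series Q: Q = ω₀L/R = 7.352e+05·0.00185/775 = 1.755.
Step 4 — Bandwidth: Δω = ω₀/Q = 4.189e+05 rad/s; BW = Δω/(2π) = 6.667e+04 Hz.

(a) f₀ = 1.17e+05 Hz  (b) Q = 1.755  (c) BW = 6.667e+04 Hz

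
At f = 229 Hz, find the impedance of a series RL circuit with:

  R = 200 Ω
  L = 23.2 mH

Step 1 — Angular frequency: ω = 2π·f = 2π·229 = 1439 rad/s.
Step 2 — Component impedances:
  R: Z = R = 200 Ω
  L: Z = jωL = j·1439·0.0232 = 0 + j33.38 Ω
Step 3 — Series combination: Z_total = R + L = 200 + j33.38 Ω = 202.8∠9.5° Ω.

Z = 200 + j33.38 Ω = 202.8∠9.5° Ω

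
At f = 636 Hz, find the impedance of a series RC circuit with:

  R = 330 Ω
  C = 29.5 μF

Step 1 — Angular frequency: ω = 2π·f = 2π·636 = 3996 rad/s.
Step 2 — Component impedances:
  R: Z = R = 330 Ω
  C: Z = 1/(jωC) = -j/(ω·C) = 0 - j8.483 Ω
Step 3 — Series combination: Z_total = R + C = 330 - j8.483 Ω = 330.1∠-1.5° Ω.

Z = 330 - j8.483 Ω = 330.1∠-1.5° Ω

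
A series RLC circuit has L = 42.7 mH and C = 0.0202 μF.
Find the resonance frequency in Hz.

Step 1 — Resonance condition Im(Z)=0 gives ω₀ = 1/√(LC).
Step 2 — ω₀ = 1/√(0.0427·2.02e-08) = 3.405e+04 rad/s.
Step 3 — f₀ = ω₀/(2π) = 5419 Hz.

f₀ = 5419 Hz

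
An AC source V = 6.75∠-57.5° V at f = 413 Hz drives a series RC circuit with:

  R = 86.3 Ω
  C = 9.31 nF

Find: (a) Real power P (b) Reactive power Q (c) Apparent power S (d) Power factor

Step 1 — Angular frequency: ω = 2π·f = 2π·413 = 2595 rad/s.
Step 2 — Component impedances:
  R: Z = R = 86.3 Ω
  C: Z = 1/(jωC) = -j/(ω·C) = 0 - j4.139e+04 Ω
Step 3 — Series combination: Z_total = R + C = 86.3 - j4.139e+04 Ω = 4.139e+04∠-89.9° Ω.
Step 4 — Source phasor: V = 6.75∠-57.5° V = 3.627 - j5.693 V.
Step 5 — Current: I = V / Z = 0.0001377 + j8.733e-05 A = 0.0001631∠32.4° A.
Step 6 — Complex power: S = V·I* = 2.295e-06 - j0.001101 VA.
Step 7 — Real power: P = Re(S) = 2.295e-06 W.
Step 8 — Reactive power: Q = Im(S) = -0.001101 VAR.
Step 9 — Apparent power: |S| = 0.001101 VA.
Step 10 — Power factor: PF = P/|S| = 0.002085 (leading).

(a) P = 2.295e-06 W  (b) Q = -0.001101 VAR  (c) S = 0.001101 VA  (d) PF = 0.002085 (leading)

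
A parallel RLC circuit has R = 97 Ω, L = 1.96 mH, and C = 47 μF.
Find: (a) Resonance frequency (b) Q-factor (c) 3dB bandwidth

Step 1 — Resonance: ω₀ = 1/√(LC) = 1/√(0.00196·4.7e-05) = 3295 rad/s.
Step 2 — f₀ = ω₀/(2π) = 524.4 Hz.
Step 3 — Parallel Q: Q = R/(ω₀L) = 97/(3295·0.00196) = 15.02.
Step 4 — Bandwidth: Δω = ω₀/Q = 219.3 rad/s; BW = Δω/(2π) = 34.91 Hz.

(a) f₀ = 524.4 Hz  (b) Q = 15.02  (c) BW = 34.91 Hz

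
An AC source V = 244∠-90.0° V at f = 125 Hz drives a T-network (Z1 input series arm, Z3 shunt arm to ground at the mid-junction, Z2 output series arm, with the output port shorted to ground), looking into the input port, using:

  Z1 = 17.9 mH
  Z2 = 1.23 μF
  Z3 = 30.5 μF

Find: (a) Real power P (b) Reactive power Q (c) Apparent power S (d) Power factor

Step 1 — Angular frequency: ω = 2π·f = 2π·125 = 785.4 rad/s.
Step 2 — Component impedances:
  Z1: Z = jωL = j·785.4·0.0179 = 0 + j14.06 Ω
  Z2: Z = 1/(jωC) = -j/(ω·C) = 0 - j1035 Ω
  Z3: Z = 1/(jωC) = -j/(ω·C) = 0 - j41.75 Ω
Step 3 — With the output port shorted to ground, the output series arm Z2 runs from the junction to ground; the shunt arm Z3 also runs from the junction to ground. They appear in parallel: Z3 || Z2 = 0 - j40.13 Ω.
Step 4 — Series with input arm Z1: Z_in = Z1 + (Z3 || Z2) = 0 - j26.07 Ω = 26.07∠-90.0° Ω.
Step 5 — Source phasor: V = 244∠-90.0° V = 0 - j244 V.
Step 6 — Current: I = V / Z = 9.36 A = 9.36∠0.0° A.
Step 7 — Complex power: S = V·I* = 0 - j2284 VA.
Step 8 — Real power: P = Re(S) = 0 W.
Step 9 — Reactive power: Q = Im(S) = -2284 VAR.
Step 10 — Apparent power: |S| = 2284 VA.
Step 11 — Power factor: PF = P/|S| = 0 (leading).

(a) P = 0 W  (b) Q = -2284 VAR  (c) S = 2284 VA  (d) PF = 0 (leading)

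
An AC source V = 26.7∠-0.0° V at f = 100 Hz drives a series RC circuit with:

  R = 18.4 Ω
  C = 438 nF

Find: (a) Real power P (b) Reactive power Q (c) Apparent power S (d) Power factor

Step 1 — Angular frequency: ω = 2π·f = 2π·100 = 628.3 rad/s.
Step 2 — Component impedances:
  R: Z = R = 18.4 Ω
  C: Z = 1/(jωC) = -j/(ω·C) = 0 - j3634 Ω
Step 3 — Series combination: Z_total = R + C = 18.4 - j3634 Ω = 3634∠-89.7° Ω.
Step 4 — Source phasor: V = 26.7∠-0.0° V = 26.7 V.
Step 5 — Current: I = V / Z = 3.721e-05 + j0.007348 A = 0.007348∠89.7° A.
Step 6 — Complex power: S = V·I* = 0.0009934 - j0.1962 VA.
Step 7 — Real power: P = Re(S) = 0.0009934 W.
Step 8 — Reactive power: Q = Im(S) = -0.1962 VAR.
Step 9 — Apparent power: |S| = 0.1962 VA.
Step 10 — Power factor: PF = P/|S| = 0.005064 (leading).

(a) P = 0.0009934 W  (b) Q = -0.1962 VAR  (c) S = 0.1962 VA  (d) PF = 0.005064 (leading)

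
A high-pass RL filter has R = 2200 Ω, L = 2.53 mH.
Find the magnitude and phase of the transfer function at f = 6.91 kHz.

Step 1 — Angular frequency: ω = 2π·6910 = 4.342e+04 rad/s.
Step 2 — Transfer function: H(jω) = jωL/(R + jωL).
Step 3 — Numerator jωL = j·109.8; denominator R + jωL = 2200 + j109.8.
Step 4 — H = 0.002487 + j0.04981.
Step 5 — Magnitude: |H| = 0.04987 (-26.0 dB); phase: φ = 87.1°.

|H| = 0.04987 (-26.0 dB), φ = 87.1°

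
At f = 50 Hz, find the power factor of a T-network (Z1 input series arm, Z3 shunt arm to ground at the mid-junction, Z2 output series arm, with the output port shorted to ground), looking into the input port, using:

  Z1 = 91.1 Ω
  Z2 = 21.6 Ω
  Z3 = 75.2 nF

Step 1 — Angular frequency: ω = 2π·f = 2π·50 = 314.2 rad/s.
Step 2 — Component impedances:
  Z1: Z = R = 91.1 Ω
  Z2: Z = R = 21.6 Ω
  Z3: Z = 1/(jωC) = -j/(ω·C) = 0 - j4.233e+04 Ω
Step 3 — With the output port shorted to ground, the output series arm Z2 runs from the junction to ground; the shunt arm Z3 also runs from the junction to ground. They appear in parallel: Z3 || Z2 = 21.6 - j0.01102 Ω.
Step 4 — Series with input arm Z1: Z_in = Z1 + (Z3 || Z2) = 112.7 - j0.01102 Ω = 112.7∠-0.0° Ω.
Step 5 — Power factor: PF = cos(φ) = Re(Z)/|Z| = 112.7/112.7 = 1.
Step 6 — Type: Im(Z) = -0.01102 ⇒ leading (phase φ = -0.0°).

PF = 1 (leading, φ = -0.0°)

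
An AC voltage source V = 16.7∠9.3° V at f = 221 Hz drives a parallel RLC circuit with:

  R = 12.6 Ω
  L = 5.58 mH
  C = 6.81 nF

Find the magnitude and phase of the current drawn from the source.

Step 1 — Angular frequency: ω = 2π·f = 2π·221 = 1389 rad/s.
Step 2 — Component impedances:
  R: Z = R = 12.6 Ω
  L: Z = jωL = j·1389·0.00558 = 0 + j7.748 Ω
  C: Z = 1/(jωC) = -j/(ω·C) = 0 - j1.058e+05 Ω
Step 3 — Parallel combination: 1/Z_total = 1/R + 1/L + 1/C; Z_total = 3.458 + j5.622 Ω = 6.601∠58.4° Ω.
Step 4 — Source phasor: V = 16.7∠9.3° V = 16.48 + j2.699 V.
Step 5 — Ohm's law: I = V / Z_total = (16.48 + j2.699) / (3.458 + j5.622) = 1.656 - j1.913 A.
Step 6 — Convert to polar: |I| = 2.53 A, ∠I = -49.1°.

I = 2.53∠-49.1° A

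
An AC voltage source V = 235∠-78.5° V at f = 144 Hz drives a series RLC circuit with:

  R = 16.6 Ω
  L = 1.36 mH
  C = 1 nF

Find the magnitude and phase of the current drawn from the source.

Step 1 — Angular frequency: ω = 2π·f = 2π·144 = 904.8 rad/s.
Step 2 — Component impedances:
  R: Z = R = 16.6 Ω
  L: Z = jωL = j·904.8·0.00136 = 0 + j1.23 Ω
  C: Z = 1/(jωC) = -j/(ω·C) = 0 - j1.105e+06 Ω
Step 3 — Series combination: Z_total = R + L + C = 16.6 - j1.105e+06 Ω = 1.105e+06∠-90.0° Ω.
Step 4 — Source phasor: V = 235∠-78.5° V = 46.85 - j230.3 V.
Step 5 — Ohm's law: I = V / Z_total = (46.85 - j230.3) / (16.6 - j1.105e+06) = 0.0002084 + j4.239e-05 A.
Step 6 — Convert to polar: |I| = 0.0002126 A, ∠I = 11.5°.

I = 0.0002126∠11.5° A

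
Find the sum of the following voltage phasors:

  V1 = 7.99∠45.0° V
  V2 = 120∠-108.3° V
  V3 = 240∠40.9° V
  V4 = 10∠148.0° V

Step 1 — Convert each phasor to rectangular form:
  V1 = 7.99·(cos(45.0°) + j·sin(45.0°)) = 5.65 + j5.65 V
  V2 = 120·(cos(-108.3°) + j·sin(-108.3°)) = -37.68 - j113.9 V
  V3 = 240·(cos(40.9°) + j·sin(40.9°)) = 181.4 + j157.1 V
  V4 = 10·(cos(148.0°) + j·sin(148.0°)) = -8.48 + j5.299 V
Step 2 — Sum components: V_total = 140.9 + j54.16 V.
Step 3 — Convert to polar: |V_total| = 150.9 V, ∠V_total = 21.0°.

V_total = 150.9∠21.0° V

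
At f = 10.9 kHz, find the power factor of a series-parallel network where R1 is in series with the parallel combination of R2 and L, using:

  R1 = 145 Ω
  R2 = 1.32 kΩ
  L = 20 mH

Step 1 — Angular frequency: ω = 2π·f = 2π·1.09e+04 = 6.849e+04 rad/s.
Step 2 — Component impedances:
  R1: Z = R = 145 Ω
  R2: Z = R = 1320 Ω
  L: Z = jωL = j·6.849e+04·0.02 = 0 + j1370 Ω
Step 3 — Parallel branch: R2 || L = 1/(1/R2 + 1/L) = 684.4 + j659.5 Ω.
Step 4 — Series with R1: Z_total = R1 + (R2 || L) = 829.4 + j659.5 Ω = 1060∠38.5° Ω.
Step 5 — Power factor: PF = cos(φ) = Re(Z)/|Z| = 829.4/1059.7 = 0.7827.
Step 6 — Type: Im(Z) = 659.5 ⇒ lagging (phase φ = 38.5°).

PF = 0.7827 (lagging, φ = 38.5°)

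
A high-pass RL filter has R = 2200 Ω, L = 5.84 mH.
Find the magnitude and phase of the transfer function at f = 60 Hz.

Step 1 — Angular frequency: ω = 2π·60 = 377 rad/s.
Step 2 — Transfer function: H(jω) = jωL/(R + jωL).
Step 3 — Numerator jωL = j·2.202; denominator R + jωL = 2200 + j2.202.
Step 4 — H = 1.001e-06 + j0.001001.
Step 5 — Magnitude: |H| = 0.001001 (-60.0 dB); phase: φ = 89.9°.

|H| = 0.001001 (-60.0 dB), φ = 89.9°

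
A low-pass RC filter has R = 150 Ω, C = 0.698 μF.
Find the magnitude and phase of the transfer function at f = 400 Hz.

Step 1 — Angular frequency: ω = 2π·400 = 2513 rad/s.
Step 2 — Transfer function: H(jω) = 1/(1 + jωRC).
Step 3 — Denominator: 1 + jωRC = 1 + j·2513·150·6.98e-07 = 1 + j0.2631.
Step 4 — H = 0.9352 - j0.2461.
Step 5 — Magnitude: |H| = 0.9671 (-0.3 dB); phase: φ = -14.7°.

|H| = 0.9671 (-0.3 dB), φ = -14.7°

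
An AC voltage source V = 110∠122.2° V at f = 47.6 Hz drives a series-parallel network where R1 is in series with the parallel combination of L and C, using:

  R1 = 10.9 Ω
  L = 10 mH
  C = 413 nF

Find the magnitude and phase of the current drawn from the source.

Step 1 — Angular frequency: ω = 2π·f = 2π·47.6 = 299.1 rad/s.
Step 2 — Component impedances:
  R1: Z = R = 10.9 Ω
  L: Z = jωL = j·299.1·0.01 = 0 + j2.991 Ω
  C: Z = 1/(jωC) = -j/(ω·C) = 0 - j8096 Ω
Step 3 — Parallel branch: L || C = 1/(1/L + 1/C) = 0 + j2.992 Ω.
Step 4 — Series with R1: Z_total = R1 + (L || C) = 10.9 + j2.992 Ω = 11.3∠15.3° Ω.
Step 5 — Source phasor: V = 110∠122.2° V = -58.62 + j93.08 V.
Step 6 — Ohm's law: I = V / Z_total = (-58.62 + j93.08) / (10.9 + j2.992) = -2.821 + j9.314 A.
Step 7 — Convert to polar: |I| = 9.732 A, ∠I = 106.9°.

I = 9.732∠106.9° A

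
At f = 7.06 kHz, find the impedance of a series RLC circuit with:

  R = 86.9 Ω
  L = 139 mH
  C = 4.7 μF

Step 1 — Angular frequency: ω = 2π·f = 2π·7060 = 4.436e+04 rad/s.
Step 2 — Component impedances:
  R: Z = R = 86.9 Ω
  L: Z = jωL = j·4.436e+04·0.139 = 0 + j6166 Ω
  C: Z = 1/(jωC) = -j/(ω·C) = 0 - j4.796 Ω
Step 3 — Series combination: Z_total = R + L + C = 86.9 + j6161 Ω = 6162∠89.2° Ω.

Z = 86.9 + j6161 Ω = 6162∠89.2° Ω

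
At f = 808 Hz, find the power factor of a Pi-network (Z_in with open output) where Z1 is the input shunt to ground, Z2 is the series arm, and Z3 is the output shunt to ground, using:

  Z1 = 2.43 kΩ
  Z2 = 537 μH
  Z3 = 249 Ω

Step 1 — Angular frequency: ω = 2π·f = 2π·808 = 5077 rad/s.
Step 2 — Component impedances:
  Z1: Z = R = 2430 Ω
  Z2: Z = jωL = j·5077·0.000537 = 0 + j2.726 Ω
  Z3: Z = R = 249 Ω
Step 3 — With open output, the series arm Z2 and the output shunt Z3 appear in series to ground: Z2 + Z3 = 249 + j2.726 Ω.
Step 4 — Parallel with input shunt Z1: Z_in = Z1 || (Z2 + Z3) = 225.9 + j2.243 Ω = 225.9∠0.6° Ω.
Step 5 — Power factor: PF = cos(φ) = Re(Z)/|Z| = 225.9/225.9 = 1.
Step 6 — Type: Im(Z) = 2.243 ⇒ lagging (phase φ = 0.6°).

PF = 1 (lagging, φ = 0.6°)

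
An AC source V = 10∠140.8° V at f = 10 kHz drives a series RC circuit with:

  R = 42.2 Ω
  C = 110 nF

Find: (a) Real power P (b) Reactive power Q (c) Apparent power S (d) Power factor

Step 1 — Angular frequency: ω = 2π·f = 2π·1e+04 = 6.283e+04 rad/s.
Step 2 — Component impedances:
  R: Z = R = 42.2 Ω
  C: Z = 1/(jωC) = -j/(ω·C) = 0 - j144.7 Ω
Step 3 — Series combination: Z_total = R + C = 42.2 - j144.7 Ω = 150.7∠-73.7° Ω.
Step 4 — Source phasor: V = 10∠140.8° V = -7.749 + j6.32 V.
Step 5 — Current: I = V / Z = -0.05465 - j0.03762 A = 0.06635∠-145.5° A.
Step 6 — Complex power: S = V·I* = 0.1858 - j0.637 VA.
Step 7 — Real power: P = Re(S) = 0.1858 W.
Step 8 — Reactive power: Q = Im(S) = -0.637 VAR.
Step 9 — Apparent power: |S| = 0.6635 VA.
Step 10 — Power factor: PF = P/|S| = 0.28 (leading).

(a) P = 0.1858 W  (b) Q = -0.637 VAR  (c) S = 0.6635 VA  (d) PF = 0.28 (leading)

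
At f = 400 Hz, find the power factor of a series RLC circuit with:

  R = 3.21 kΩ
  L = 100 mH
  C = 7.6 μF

Step 1 — Angular frequency: ω = 2π·f = 2π·400 = 2513 rad/s.
Step 2 — Component impedances:
  R: Z = R = 3210 Ω
  L: Z = jωL = j·2513·0.1 = 0 + j251.3 Ω
  C: Z = 1/(jωC) = -j/(ω·C) = 0 - j52.35 Ω
Step 3 — Series combination: Z_total = R + L + C = 3210 + j199 Ω = 3216∠3.5° Ω.
Step 4 — Power factor: PF = cos(φ) = Re(Z)/|Z| = 3210/3216 = 0.9981.
Step 5 — Type: Im(Z) = 199 ⇒ lagging (phase φ = 3.5°).

PF = 0.9981 (lagging, φ = 3.5°)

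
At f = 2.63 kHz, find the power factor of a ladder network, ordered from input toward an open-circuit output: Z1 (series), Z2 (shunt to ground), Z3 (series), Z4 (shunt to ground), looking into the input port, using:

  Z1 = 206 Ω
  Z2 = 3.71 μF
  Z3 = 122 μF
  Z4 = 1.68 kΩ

Step 1 — Angular frequency: ω = 2π·f = 2π·2630 = 1.652e+04 rad/s.
Step 2 — Component impedances:
  Z1: Z = R = 206 Ω
  Z2: Z = 1/(jωC) = -j/(ω·C) = 0 - j16.31 Ω
  Z3: Z = 1/(jωC) = -j/(ω·C) = 0 - j0.496 Ω
  Z4: Z = R = 1680 Ω
Step 3 — Ladder network (open output): work backward from the far end, alternating series and parallel combinations. Z_in = 206.2 - j16.31 Ω = 206.8∠-4.5° Ω.
Step 4 — Power factor: PF = cos(φ) = Re(Z)/|Z| = 206.16/206.8 = 0.9969.
Step 5 — Type: Im(Z) = -16.31 ⇒ leading (phase φ = -4.5°).

PF = 0.9969 (leading, φ = -4.5°)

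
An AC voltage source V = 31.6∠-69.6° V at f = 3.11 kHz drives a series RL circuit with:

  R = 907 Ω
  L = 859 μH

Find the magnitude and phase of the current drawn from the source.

Step 1 — Angular frequency: ω = 2π·f = 2π·3110 = 1.954e+04 rad/s.
Step 2 — Component impedances:
  R: Z = R = 907 Ω
  L: Z = jωL = j·1.954e+04·0.000859 = 0 + j16.79 Ω
Step 3 — Series combination: Z_total = R + L = 907 + j16.79 Ω = 907.2∠1.1° Ω.
Step 4 — Source phasor: V = 31.6∠-69.6° V = 11.01 - j29.62 V.
Step 5 — Ohm's law: I = V / Z_total = (11.01 - j29.62) / (907 + j16.79) = 0.01154 - j0.03287 A.
Step 6 — Convert to polar: |I| = 0.03483 A, ∠I = -70.7°.

I = 0.03483∠-70.7° A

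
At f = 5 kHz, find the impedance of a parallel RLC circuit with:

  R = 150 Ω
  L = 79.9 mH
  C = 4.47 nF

Step 1 — Angular frequency: ω = 2π·f = 2π·5000 = 3.142e+04 rad/s.
Step 2 — Component impedances:
  R: Z = R = 150 Ω
  L: Z = jωL = j·3.142e+04·0.0799 = 0 + j2510 Ω
  C: Z = 1/(jωC) = -j/(ω·C) = 0 - j7121 Ω
Step 3 — Parallel combination: 1/Z_total = 1/R + 1/L + 1/C; Z_total = 149.8 + j5.795 Ω = 149.9∠2.2° Ω.

Z = 149.8 + j5.795 Ω = 149.9∠2.2° Ω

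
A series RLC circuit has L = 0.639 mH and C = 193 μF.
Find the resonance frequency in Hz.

Step 1 — Resonance condition Im(Z)=0 gives ω₀ = 1/√(LC).
Step 2 — ω₀ = 1/√(0.000639·0.000193) = 2848 rad/s.
Step 3 — f₀ = ω₀/(2π) = 453.2 Hz.

f₀ = 453.2 Hz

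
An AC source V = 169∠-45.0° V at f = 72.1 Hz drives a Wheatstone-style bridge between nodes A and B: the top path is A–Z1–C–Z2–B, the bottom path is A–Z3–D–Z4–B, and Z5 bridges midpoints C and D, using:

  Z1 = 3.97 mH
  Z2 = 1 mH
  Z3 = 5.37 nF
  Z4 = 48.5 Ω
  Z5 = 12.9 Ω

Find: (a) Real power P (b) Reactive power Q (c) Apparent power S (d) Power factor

Step 1 — Angular frequency: ω = 2π·f = 2π·72.1 = 453 rad/s.
Step 2 — Component impedances:
  Z1: Z = jωL = j·453·0.00397 = 0 + j1.798 Ω
  Z2: Z = jωL = j·453·0.001 = 0 + j0.453 Ω
  Z3: Z = 1/(jωC) = -j/(ω·C) = 0 - j4.111e+05 Ω
  Z4: Z = R = 48.5 Ω
  Z5: Z = R = 12.9 Ω
Step 3 — Bridge requires nodal analysis (the Z5 bridge couples midpoints C and D, so the two paths cannot be reduced to a simple series/parallel combination). Setting node B to ground and injecting 1 A at node A, the 3-node admittance system at A, C, D solves to V_A = Z_AB = 0.003342 + j2.251 Ω = 2.251∠89.9° Ω.
Step 4 — Source phasor: V = 169∠-45.0° V = 119.5 - j119.5 V.
Step 5 — Current: I = V / Z = -53 - j53.16 A = 75.06∠-134.9° A.
Step 6 — Complex power: S = V·I* = 18.83 + j1.269e+04 VA.
Step 7 — Real power: P = Re(S) = 18.83 W.
Step 8 — Reactive power: Q = Im(S) = 1.269e+04 VAR.
Step 9 — Apparent power: |S| = 1.269e+04 VA.
Step 10 — Power factor: PF = P/|S| = 0.001484 (lagging).

(a) P = 18.83 W  (b) Q = 1.269e+04 VAR  (c) S = 1.269e+04 VA  (d) PF = 0.001484 (lagging)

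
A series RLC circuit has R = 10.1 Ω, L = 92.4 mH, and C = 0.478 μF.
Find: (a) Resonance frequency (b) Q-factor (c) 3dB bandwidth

Step 1 — Resonance: ω₀ = 1/√(LC) = 1/√(0.0924·4.78e-07) = 4758 rad/s.
Step 2 — f₀ = ω₀/(2π) = 757.3 Hz.
Step 3 — Series Q: Q = ω₀L/R = 4758·0.0924/10.1 = 43.53.
Step 4 — Bandwidth: Δω = ω₀/Q = 109.3 rad/s; BW = Δω/(2π) = 17.4 Hz.

(a) f₀ = 757.3 Hz  (b) Q = 43.53  (c) BW = 17.4 Hz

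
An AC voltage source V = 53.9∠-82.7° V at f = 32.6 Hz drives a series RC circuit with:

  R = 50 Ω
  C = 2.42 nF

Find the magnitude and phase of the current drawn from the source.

Step 1 — Angular frequency: ω = 2π·f = 2π·32.6 = 204.8 rad/s.
Step 2 — Component impedances:
  R: Z = R = 50 Ω
  C: Z = 1/(jωC) = -j/(ω·C) = 0 - j2.017e+06 Ω
Step 3 — Series combination: Z_total = R + C = 50 - j2.017e+06 Ω = 2.017e+06∠-90.0° Ω.
Step 4 — Source phasor: V = 53.9∠-82.7° V = 6.849 - j53.46 V.
Step 5 — Ohm's law: I = V / Z_total = (6.849 - j53.46) / (50 - j2.017e+06) = 2.65e-05 + j3.394e-06 A.
Step 6 — Convert to polar: |I| = 2.672e-05 A, ∠I = 7.3°.

I = 2.672e-05∠7.3° A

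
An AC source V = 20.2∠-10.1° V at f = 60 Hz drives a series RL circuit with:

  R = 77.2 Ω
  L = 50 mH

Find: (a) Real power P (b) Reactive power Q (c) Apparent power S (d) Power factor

Step 1 — Angular frequency: ω = 2π·f = 2π·60 = 377 rad/s.
Step 2 — Component impedances:
  R: Z = R = 77.2 Ω
  L: Z = jωL = j·377·0.05 = 0 + j18.85 Ω
Step 3 — Series combination: Z_total = R + L = 77.2 + j18.85 Ω = 79.47∠13.7° Ω.
Step 4 — Source phasor: V = 20.2∠-10.1° V = 19.89 - j3.542 V.
Step 5 — Current: I = V / Z = 0.2325 - j0.1027 A = 0.2542∠-23.8° A.
Step 6 — Complex power: S = V·I* = 4.988 + j1.218 VA.
Step 7 — Real power: P = Re(S) = 4.988 W.
Step 8 — Reactive power: Q = Im(S) = 1.218 VAR.
Step 9 — Apparent power: |S| = 5.135 VA.
Step 10 — Power factor: PF = P/|S| = 0.9715 (lagging).

(a) P = 4.988 W  (b) Q = 1.218 VAR  (c) S = 5.135 VA  (d) PF = 0.9715 (lagging)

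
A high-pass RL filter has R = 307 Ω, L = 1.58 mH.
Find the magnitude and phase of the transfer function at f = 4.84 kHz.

Step 1 — Angular frequency: ω = 2π·4840 = 3.041e+04 rad/s.
Step 2 — Transfer function: H(jω) = jωL/(R + jωL).
Step 3 — Numerator jωL = j·48.05; denominator R + jωL = 307 + j48.05.
Step 4 — H = 0.02391 + j0.1528.
Step 5 — Magnitude: |H| = 0.1546 (-16.2 dB); phase: φ = 81.1°.

|H| = 0.1546 (-16.2 dB), φ = 81.1°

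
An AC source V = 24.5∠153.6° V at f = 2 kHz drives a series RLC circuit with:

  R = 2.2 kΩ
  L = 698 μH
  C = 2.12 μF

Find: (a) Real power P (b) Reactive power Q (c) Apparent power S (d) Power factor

Step 1 — Angular frequency: ω = 2π·f = 2π·2000 = 1.257e+04 rad/s.
Step 2 — Component impedances:
  R: Z = R = 2200 Ω
  L: Z = jωL = j·1.257e+04·0.000698 = 0 + j8.771 Ω
  C: Z = 1/(jωC) = -j/(ω·C) = 0 - j37.54 Ω
Step 3 — Series combination: Z_total = R + L + C = 2200 - j28.77 Ω = 2200∠-0.7° Ω.
Step 4 — Source phasor: V = 24.5∠153.6° V = -21.94 + j10.89 V.
Step 5 — Current: I = V / Z = -0.01004 + j0.00482 A = 0.01114∠154.3° A.
Step 6 — Complex power: S = V·I* = 0.2728 - j0.003567 VA.
Step 7 — Real power: P = Re(S) = 0.2728 W.
Step 8 — Reactive power: Q = Im(S) = -0.003567 VAR.
Step 9 — Apparent power: |S| = 0.2728 VA.
Step 10 — Power factor: PF = P/|S| = 0.9999 (leading).

(a) P = 0.2728 W  (b) Q = -0.003567 VAR  (c) S = 0.2728 VA  (d) PF = 0.9999 (leading)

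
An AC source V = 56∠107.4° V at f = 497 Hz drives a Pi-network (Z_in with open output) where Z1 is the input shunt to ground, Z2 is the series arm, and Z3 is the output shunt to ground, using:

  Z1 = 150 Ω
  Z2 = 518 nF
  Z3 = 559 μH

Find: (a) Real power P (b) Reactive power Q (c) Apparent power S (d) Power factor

Step 1 — Angular frequency: ω = 2π·f = 2π·497 = 3123 rad/s.
Step 2 — Component impedances:
  Z1: Z = R = 150 Ω
  Z2: Z = 1/(jωC) = -j/(ω·C) = 0 - j618.2 Ω
  Z3: Z = jωL = j·3123·0.000559 = 0 + j1.746 Ω
Step 3 — With open output, the series arm Z2 and the output shunt Z3 appear in series to ground: Z2 + Z3 = 0 - j616.5 Ω.
Step 4 — Parallel with input shunt Z1: Z_in = Z1 || (Z2 + Z3) = 141.6 - j34.46 Ω = 145.7∠-13.7° Ω.
Step 5 — Source phasor: V = 56∠107.4° V = -16.75 + j53.44 V.
Step 6 — Current: I = V / Z = -0.1983 + j0.3291 A = 0.3842∠121.1° A.
Step 7 — Complex power: S = V·I* = 20.91 - j5.087 VA.
Step 8 — Real power: P = Re(S) = 20.91 W.
Step 9 — Reactive power: Q = Im(S) = -5.087 VAR.
Step 10 — Apparent power: |S| = 21.52 VA.
Step 11 — Power factor: PF = P/|S| = 0.9716 (leading).

(a) P = 20.91 W  (b) Q = -5.087 VAR  (c) S = 21.52 VA  (d) PF = 0.9716 (leading)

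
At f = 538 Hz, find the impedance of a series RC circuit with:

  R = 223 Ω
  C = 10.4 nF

Step 1 — Angular frequency: ω = 2π·f = 2π·538 = 3380 rad/s.
Step 2 — Component impedances:
  R: Z = R = 223 Ω
  C: Z = 1/(jωC) = -j/(ω·C) = 0 - j2.844e+04 Ω
Step 3 — Series combination: Z_total = R + C = 223 - j2.844e+04 Ω = 2.845e+04∠-89.6° Ω.

Z = 223 - j2.844e+04 Ω = 2.845e+04∠-89.6° Ω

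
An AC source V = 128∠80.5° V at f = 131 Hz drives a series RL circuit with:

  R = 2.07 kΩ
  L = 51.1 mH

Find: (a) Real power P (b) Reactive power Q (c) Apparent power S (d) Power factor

Step 1 — Angular frequency: ω = 2π·f = 2π·131 = 823.1 rad/s.
Step 2 — Component impedances:
  R: Z = R = 2070 Ω
  L: Z = jωL = j·823.1·0.0511 = 0 + j42.06 Ω
Step 3 — Series combination: Z_total = R + L = 2070 + j42.06 Ω = 2070∠1.2° Ω.
Step 4 — Source phasor: V = 128∠80.5° V = 21.13 + j126.2 V.
Step 5 — Current: I = V / Z = 0.01144 + j0.06076 A = 0.06182∠79.3° A.
Step 6 — Complex power: S = V·I* = 7.912 + j0.1608 VA.
Step 7 — Real power: P = Re(S) = 7.912 W.
Step 8 — Reactive power: Q = Im(S) = 0.1608 VAR.
Step 9 — Apparent power: |S| = 7.913 VA.
Step 10 — Power factor: PF = P/|S| = 0.9998 (lagging).

(a) P = 7.912 W  (b) Q = 0.1608 VAR  (c) S = 7.913 VA  (d) PF = 0.9998 (lagging)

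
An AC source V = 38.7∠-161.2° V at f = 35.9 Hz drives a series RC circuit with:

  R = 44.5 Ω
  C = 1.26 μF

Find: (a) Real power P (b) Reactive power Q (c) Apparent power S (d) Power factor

Step 1 — Angular frequency: ω = 2π·f = 2π·35.9 = 225.6 rad/s.
Step 2 — Component impedances:
  R: Z = R = 44.5 Ω
  C: Z = 1/(jωC) = -j/(ω·C) = 0 - j3518 Ω
Step 3 — Series combination: Z_total = R + C = 44.5 - j3518 Ω = 3519∠-89.3° Ω.
Step 4 — Source phasor: V = 38.7∠-161.2° V = -36.64 - j12.47 V.
Step 5 — Current: I = V / Z = 0.003412 - j0.01046 A = 0.011∠-71.9° A.
Step 6 — Complex power: S = V·I* = 0.005383 - j0.4256 VA.
Step 7 — Real power: P = Re(S) = 0.005383 W.
Step 8 — Reactive power: Q = Im(S) = -0.4256 VAR.
Step 9 — Apparent power: |S| = 0.4256 VA.
Step 10 — Power factor: PF = P/|S| = 0.01265 (leading).

(a) P = 0.005383 W  (b) Q = -0.4256 VAR  (c) S = 0.4256 VA  (d) PF = 0.01265 (leading)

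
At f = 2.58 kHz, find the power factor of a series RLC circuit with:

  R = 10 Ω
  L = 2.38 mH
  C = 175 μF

Step 1 — Angular frequency: ω = 2π·f = 2π·2580 = 1.621e+04 rad/s.
Step 2 — Component impedances:
  R: Z = R = 10 Ω
  L: Z = jωL = j·1.621e+04·0.00238 = 0 + j38.58 Ω
  C: Z = 1/(jωC) = -j/(ω·C) = 0 - j0.3525 Ω
Step 3 — Series combination: Z_total = R + L + C = 10 + j38.23 Ω = 39.52∠75.3° Ω.
Step 4 — Power factor: PF = cos(φ) = Re(Z)/|Z| = 10/39.515 = 0.2531.
Step 5 — Type: Im(Z) = 38.23 ⇒ lagging (phase φ = 75.3°).

PF = 0.2531 (lagging, φ = 75.3°)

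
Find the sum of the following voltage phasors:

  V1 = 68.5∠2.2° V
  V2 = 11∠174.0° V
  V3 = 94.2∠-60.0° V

Step 1 — Convert each phasor to rectangular form:
  V1 = 68.5·(cos(2.2°) + j·sin(2.2°)) = 68.45 + j2.63 V
  V2 = 11·(cos(174.0°) + j·sin(174.0°)) = -10.94 + j1.15 V
  V3 = 94.2·(cos(-60.0°) + j·sin(-60.0°)) = 47.1 - j81.58 V
Step 2 — Sum components: V_total = 104.6 - j77.8 V.
Step 3 — Convert to polar: |V_total| = 130.4 V, ∠V_total = -36.6°.

V_total = 130.4∠-36.6° V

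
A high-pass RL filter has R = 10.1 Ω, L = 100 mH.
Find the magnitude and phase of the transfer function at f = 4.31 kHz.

Step 1 — Angular frequency: ω = 2π·4310 = 2.708e+04 rad/s.
Step 2 — Transfer function: H(jω) = jωL/(R + jωL).
Step 3 — Numerator jωL = j·2708; denominator R + jωL = 10.1 + j2708.
Step 4 — H = 1 + j0.00373.
Step 5 — Magnitude: |H| = 1 (-0.0 dB); phase: φ = 0.2°.

|H| = 1 (-0.0 dB), φ = 0.2°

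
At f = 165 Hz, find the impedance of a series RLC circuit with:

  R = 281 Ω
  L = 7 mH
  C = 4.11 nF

Step 1 — Angular frequency: ω = 2π·f = 2π·165 = 1037 rad/s.
Step 2 — Component impedances:
  R: Z = R = 281 Ω
  L: Z = jωL = j·1037·0.007 = 0 + j7.257 Ω
  C: Z = 1/(jωC) = -j/(ω·C) = 0 - j2.347e+05 Ω
Step 3 — Series combination: Z_total = R + L + C = 281 - j2.347e+05 Ω = 2.347e+05∠-89.9° Ω.

Z = 281 - j2.347e+05 Ω = 2.347e+05∠-89.9° Ω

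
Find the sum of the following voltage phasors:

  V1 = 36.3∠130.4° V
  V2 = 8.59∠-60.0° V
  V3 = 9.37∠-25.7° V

Step 1 — Convert each phasor to rectangular form:
  V1 = 36.3·(cos(130.4°) + j·sin(130.4°)) = -23.53 + j27.64 V
  V2 = 8.59·(cos(-60.0°) + j·sin(-60.0°)) = 4.295 - j7.439 V
  V3 = 9.37·(cos(-25.7°) + j·sin(-25.7°)) = 8.443 - j4.063 V
Step 2 — Sum components: V_total = -10.79 + j16.14 V.
Step 3 — Convert to polar: |V_total| = 19.41 V, ∠V_total = 123.8°.

V_total = 19.41∠123.8° V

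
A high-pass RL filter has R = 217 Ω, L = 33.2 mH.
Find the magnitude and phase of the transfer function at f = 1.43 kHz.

Step 1 — Angular frequency: ω = 2π·1430 = 8985 rad/s.
Step 2 — Transfer function: H(jω) = jωL/(R + jωL).
Step 3 — Numerator jωL = j·298.3; denominator R + jωL = 217 + j298.3.
Step 4 — H = 0.6539 + j0.4757.
Step 5 — Magnitude: |H| = 0.8087 (-1.8 dB); phase: φ = 36.0°.

|H| = 0.8087 (-1.8 dB), φ = 36.0°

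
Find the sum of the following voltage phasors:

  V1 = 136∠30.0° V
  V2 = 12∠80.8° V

Step 1 — Convert each phasor to rectangular form:
  V1 = 136·(cos(30.0°) + j·sin(30.0°)) = 117.8 + j68 V
  V2 = 12·(cos(80.8°) + j·sin(80.8°)) = 1.919 + j11.85 V
Step 2 — Sum components: V_total = 119.7 + j79.85 V.
Step 3 — Convert to polar: |V_total| = 143.9 V, ∠V_total = 33.7°.

V_total = 143.9∠33.7° V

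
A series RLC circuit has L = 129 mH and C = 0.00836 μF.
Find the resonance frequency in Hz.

Step 1 — Resonance condition Im(Z)=0 gives ω₀ = 1/√(LC).
Step 2 — ω₀ = 1/√(0.129·8.36e-09) = 3.045e+04 rad/s.
Step 3 — f₀ = ω₀/(2π) = 4846 Hz.

f₀ = 4846 Hz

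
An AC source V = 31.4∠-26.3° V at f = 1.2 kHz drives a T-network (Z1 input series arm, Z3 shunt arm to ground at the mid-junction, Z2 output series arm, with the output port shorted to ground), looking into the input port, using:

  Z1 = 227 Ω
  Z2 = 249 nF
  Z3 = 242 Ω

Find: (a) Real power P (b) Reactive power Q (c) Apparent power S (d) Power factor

Step 1 — Angular frequency: ω = 2π·f = 2π·1200 = 7540 rad/s.
Step 2 — Component impedances:
  Z1: Z = R = 227 Ω
  Z2: Z = 1/(jωC) = -j/(ω·C) = 0 - j532.6 Ω
  Z3: Z = R = 242 Ω
Step 3 — With the output port shorted to ground, the output series arm Z2 runs from the junction to ground; the shunt arm Z3 also runs from the junction to ground. They appear in parallel: Z3 || Z2 = 200.6 - j91.14 Ω.
Step 4 — Series with input arm Z1: Z_in = Z1 + (Z3 || Z2) = 427.6 - j91.14 Ω = 437.2∠-12.0° Ω.
Step 5 — Source phasor: V = 31.4∠-26.3° V = 28.15 - j13.91 V.
Step 6 — Current: I = V / Z = 0.06961 - j0.0177 A = 0.07182∠-14.3° A.
Step 7 — Complex power: S = V·I* = 2.206 - j0.4701 VA.
Step 8 — Real power: P = Re(S) = 2.206 W.
Step 9 — Reactive power: Q = Im(S) = -0.4701 VAR.
Step 10 — Apparent power: |S| = 2.255 VA.
Step 11 — Power factor: PF = P/|S| = 0.978 (leading).

(a) P = 2.206 W  (b) Q = -0.4701 VAR  (c) S = 2.255 VA  (d) PF = 0.978 (leading)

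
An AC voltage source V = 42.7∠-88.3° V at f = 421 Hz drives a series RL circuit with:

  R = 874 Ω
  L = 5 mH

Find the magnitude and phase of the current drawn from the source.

Step 1 — Angular frequency: ω = 2π·f = 2π·421 = 2645 rad/s.
Step 2 — Component impedances:
  R: Z = R = 874 Ω
  L: Z = jωL = j·2645·0.005 = 0 + j13.23 Ω
Step 3 — Series combination: Z_total = R + L = 874 + j13.23 Ω = 874.1∠0.9° Ω.
Step 4 — Source phasor: V = 42.7∠-88.3° V = 1.267 - j42.68 V.
Step 5 — Ohm's law: I = V / Z_total = (1.267 - j42.68) / (874 + j13.23) = 0.0007102 - j0.04885 A.
Step 6 — Convert to polar: |I| = 0.04885 A, ∠I = -89.2°.

I = 0.04885∠-89.2° A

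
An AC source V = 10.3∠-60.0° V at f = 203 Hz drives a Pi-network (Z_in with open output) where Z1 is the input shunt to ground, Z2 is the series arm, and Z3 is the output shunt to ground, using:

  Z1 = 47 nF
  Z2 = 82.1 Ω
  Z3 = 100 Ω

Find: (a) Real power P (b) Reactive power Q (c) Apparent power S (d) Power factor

Step 1 — Angular frequency: ω = 2π·f = 2π·203 = 1275 rad/s.
Step 2 — Component impedances:
  Z1: Z = 1/(jωC) = -j/(ω·C) = 0 - j1.668e+04 Ω
  Z2: Z = R = 82.1 Ω
  Z3: Z = R = 100 Ω
Step 3 — With open output, the series arm Z2 and the output shunt Z3 appear in series to ground: Z2 + Z3 = 182.1 Ω.
Step 4 — Parallel with input shunt Z1: Z_in = Z1 || (Z2 + Z3) = 182.1 - j1.988 Ω = 182.1∠-0.6° Ω.
Step 5 — Source phasor: V = 10.3∠-60.0° V = 5.15 - j8.92 V.
Step 6 — Current: I = V / Z = 0.02882 - j0.04868 A = 0.05657∠-59.4° A.
Step 7 — Complex power: S = V·I* = 0.5826 - j0.00636 VA.
Step 8 — Real power: P = Re(S) = 0.5826 W.
Step 9 — Reactive power: Q = Im(S) = -0.00636 VAR.
Step 10 — Apparent power: |S| = 0.5826 VA.
Step 11 — Power factor: PF = P/|S| = 0.9999 (leading).

(a) P = 0.5826 W  (b) Q = -0.00636 VAR  (c) S = 0.5826 VA  (d) PF = 0.9999 (leading)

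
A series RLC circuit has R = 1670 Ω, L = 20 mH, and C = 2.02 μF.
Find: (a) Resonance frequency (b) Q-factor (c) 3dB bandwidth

Step 1 — Resonance condition Im(Z)=0 gives ω₀ = 1/√(LC).
Step 2 — ω₀ = 1/√(0.02·2.02e-06) = 4975 rad/s.
Step 3 — f₀ = ω₀/(2π) = 791.8 Hz.
Step 4 — Series Q: Q = ω₀L/R = 4975·0.02/1670 = 0.05958.
Step 5 — 3dB bandwidth: Δω = ω₀/Q = 8.35e+04 rad/s; BW = Δω/(2π) = 1.329e+04 Hz.

(a) f₀ = 791.8 Hz  (b) Q = 0.05958  (c) BW = 1.329e+04 Hz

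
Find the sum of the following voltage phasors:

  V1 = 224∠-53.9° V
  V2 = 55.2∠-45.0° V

Step 1 — Convert each phasor to rectangular form:
  V1 = 224·(cos(-53.9°) + j·sin(-53.9°)) = 132 - j181 V
  V2 = 55.2·(cos(-45.0°) + j·sin(-45.0°)) = 39.03 - j39.03 V
Step 2 — Sum components: V_total = 171 - j220 V.
Step 3 — Convert to polar: |V_total| = 278.7 V, ∠V_total = -52.1°.

V_total = 278.7∠-52.1° V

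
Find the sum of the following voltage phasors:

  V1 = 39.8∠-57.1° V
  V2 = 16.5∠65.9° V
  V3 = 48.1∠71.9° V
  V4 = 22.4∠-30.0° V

Step 1 — Convert each phasor to rectangular form:
  V1 = 39.8·(cos(-57.1°) + j·sin(-57.1°)) = 21.62 - j33.42 V
  V2 = 16.5·(cos(65.9°) + j·sin(65.9°)) = 6.737 + j15.06 V
  V3 = 48.1·(cos(71.9°) + j·sin(71.9°)) = 14.94 + j45.72 V
  V4 = 22.4·(cos(-30.0°) + j·sin(-30.0°)) = 19.4 - j11.2 V
Step 2 — Sum components: V_total = 62.7 + j16.16 V.
Step 3 — Convert to polar: |V_total| = 64.75 V, ∠V_total = 14.5°.

V_total = 64.75∠14.5° V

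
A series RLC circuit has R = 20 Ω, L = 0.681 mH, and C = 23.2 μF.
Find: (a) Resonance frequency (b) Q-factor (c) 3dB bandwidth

Step 1 — Resonance: ω₀ = 1/√(LC) = 1/√(0.000681·2.32e-05) = 7956 rad/s.
Step 2 — f₀ = ω₀/(2π) = 1266 Hz.
Step 3 — Series Q: Q = ω₀L/R = 7956·0.000681/20 = 0.2709.
Step 4 — Bandwidth: Δω = ω₀/Q = 2.937e+04 rad/s; BW = Δω/(2π) = 4674 Hz.

(a) f₀ = 1266 Hz  (b) Q = 0.2709  (c) BW = 4674 Hz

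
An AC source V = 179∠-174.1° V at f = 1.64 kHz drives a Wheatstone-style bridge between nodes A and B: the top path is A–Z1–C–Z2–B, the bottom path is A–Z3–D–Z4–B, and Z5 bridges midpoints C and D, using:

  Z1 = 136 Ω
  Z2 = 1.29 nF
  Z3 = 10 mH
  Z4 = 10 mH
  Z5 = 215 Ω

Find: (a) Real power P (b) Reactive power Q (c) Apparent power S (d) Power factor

Step 1 — Angular frequency: ω = 2π·f = 2π·1640 = 1.03e+04 rad/s.
Step 2 — Component impedances:
  Z1: Z = R = 136 Ω
  Z2: Z = 1/(jωC) = -j/(ω·C) = 0 - j7.523e+04 Ω
  Z3: Z = jωL = j·1.03e+04·0.01 = 0 + j103 Ω
  Z4: Z = jωL = j·1.03e+04·0.01 = 0 + j103 Ω
  Z5: Z = R = 215 Ω
Step 3 — Bridge requires nodal analysis (the Z5 bridge couples midpoints C and D, so the two paths cannot be reduced to a simple series/parallel combination). Setting node B to ground and injecting 1 A at node A, the 3-node admittance system at A, C, D solves to V_A = Z_AB = 27.92 + j198.3 Ω = 200.2∠82.0° Ω.
Step 4 — Source phasor: V = 179∠-174.1° V = -178.1 - j18.4 V.
Step 5 — Current: I = V / Z = -0.215 + j0.8678 A = 0.8941∠103.9° A.
Step 6 — Complex power: S = V·I* = 22.32 + j158.5 VA.
Step 7 — Real power: P = Re(S) = 22.32 W.
Step 8 — Reactive power: Q = Im(S) = 158.5 VAR.
Step 9 — Apparent power: |S| = 160 VA.
Step 10 — Power factor: PF = P/|S| = 0.1395 (lagging).

(a) P = 22.32 W  (b) Q = 158.5 VAR  (c) S = 160 VA  (d) PF = 0.1395 (lagging)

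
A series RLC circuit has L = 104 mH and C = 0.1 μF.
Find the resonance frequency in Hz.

Step 1 — Resonance condition Im(Z)=0 gives ω₀ = 1/√(LC).
Step 2 — ω₀ = 1/√(0.104·1e-07) = 9806 rad/s.
Step 3 — f₀ = ω₀/(2π) = 1561 Hz.

f₀ = 1561 Hz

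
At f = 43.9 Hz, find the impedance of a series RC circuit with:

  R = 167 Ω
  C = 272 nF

Step 1 — Angular frequency: ω = 2π·f = 2π·43.9 = 275.8 rad/s.
Step 2 — Component impedances:
  R: Z = R = 167 Ω
  C: Z = 1/(jωC) = -j/(ω·C) = 0 - j1.333e+04 Ω
Step 3 — Series combination: Z_total = R + C = 167 - j1.333e+04 Ω = 1.333e+04∠-89.3° Ω.

Z = 167 - j1.333e+04 Ω = 1.333e+04∠-89.3° Ω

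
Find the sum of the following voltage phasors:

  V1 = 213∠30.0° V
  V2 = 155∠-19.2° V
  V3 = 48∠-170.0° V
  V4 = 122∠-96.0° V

Step 1 — Convert each phasor to rectangular form:
  V1 = 213·(cos(30.0°) + j·sin(30.0°)) = 184.5 + j106.5 V
  V2 = 155·(cos(-19.2°) + j·sin(-19.2°)) = 146.4 - j50.97 V
  V3 = 48·(cos(-170.0°) + j·sin(-170.0°)) = -47.27 - j8.335 V
  V4 = 122·(cos(-96.0°) + j·sin(-96.0°)) = -12.75 - j121.3 V
Step 2 — Sum components: V_total = 270.8 - j74.14 V.
Step 3 — Convert to polar: |V_total| = 280.8 V, ∠V_total = -15.3°.

V_total = 280.8∠-15.3° V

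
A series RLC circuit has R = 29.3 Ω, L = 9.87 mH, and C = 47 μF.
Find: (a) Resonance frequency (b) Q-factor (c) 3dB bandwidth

Step 1 — Resonance condition Im(Z)=0 gives ω₀ = 1/√(LC).
Step 2 — ω₀ = 1/√(0.00987·4.7e-05) = 1468 rad/s.
Step 3 — f₀ = ω₀/(2π) = 233.7 Hz.
Step 4 — Series Q: Q = ω₀L/R = 1468·0.00987/29.3 = 0.4946.
Step 5 — 3dB bandwidth: Δω = ω₀/Q = 2969 rad/s; BW = Δω/(2π) = 472.5 Hz.

(a) f₀ = 233.7 Hz  (b) Q = 0.4946  (c) BW = 472.5 Hz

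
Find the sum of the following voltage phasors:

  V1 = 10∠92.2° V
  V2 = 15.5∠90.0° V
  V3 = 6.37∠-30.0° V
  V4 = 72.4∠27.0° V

Step 1 — Convert each phasor to rectangular form:
  V1 = 10·(cos(92.2°) + j·sin(92.2°)) = -0.3839 + j9.993 V
  V2 = 15.5·(cos(90.0°) + j·sin(90.0°)) = 0 + j15.5 V
  V3 = 6.37·(cos(-30.0°) + j·sin(-30.0°)) = 5.517 - j3.185 V
  V4 = 72.4·(cos(27.0°) + j·sin(27.0°)) = 64.51 + j32.87 V
Step 2 — Sum components: V_total = 69.64 + j55.18 V.
Step 3 — Convert to polar: |V_total| = 88.85 V, ∠V_total = 38.4°.

V_total = 88.85∠38.4° V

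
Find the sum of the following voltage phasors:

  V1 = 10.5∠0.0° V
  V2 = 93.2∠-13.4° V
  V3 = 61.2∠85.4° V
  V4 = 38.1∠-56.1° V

Step 1 — Convert each phasor to rectangular form:
  V1 = 10.5·(cos(0.0°) + j·sin(0.0°)) = 10.5 V
  V2 = 93.2·(cos(-13.4°) + j·sin(-13.4°)) = 90.66 - j21.6 V
  V3 = 61.2·(cos(85.4°) + j·sin(85.4°)) = 4.908 + j61 V
  V4 = 38.1·(cos(-56.1°) + j·sin(-56.1°)) = 21.25 - j31.62 V
Step 2 — Sum components: V_total = 127.3 + j7.78 V.
Step 3 — Convert to polar: |V_total| = 127.6 V, ∠V_total = 3.5°.

V_total = 127.6∠3.5° V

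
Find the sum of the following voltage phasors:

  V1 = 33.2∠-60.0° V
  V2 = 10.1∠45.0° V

Step 1 — Convert each phasor to rectangular form:
  V1 = 33.2·(cos(-60.0°) + j·sin(-60.0°)) = 16.6 - j28.75 V
  V2 = 10.1·(cos(45.0°) + j·sin(45.0°)) = 7.142 + j7.142 V
Step 2 — Sum components: V_total = 23.74 - j21.61 V.
Step 3 — Convert to polar: |V_total| = 32.1 V, ∠V_total = -42.3°.

V_total = 32.1∠-42.3° V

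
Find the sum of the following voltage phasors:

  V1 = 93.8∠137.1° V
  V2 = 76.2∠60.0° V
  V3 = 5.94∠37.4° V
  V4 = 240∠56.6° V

Step 1 — Convert each phasor to rectangular form:
  V1 = 93.8·(cos(137.1°) + j·sin(137.1°)) = -68.71 + j63.85 V
  V2 = 76.2·(cos(60.0°) + j·sin(60.0°)) = 38.1 + j65.99 V
  V3 = 5.94·(cos(37.4°) + j·sin(37.4°)) = 4.719 + j3.608 V
  V4 = 240·(cos(56.6°) + j·sin(56.6°)) = 132.1 + j200.4 V
Step 2 — Sum components: V_total = 106.2 + j333.8 V.
Step 3 — Convert to polar: |V_total| = 350.3 V, ∠V_total = 72.3°.

V_total = 350.3∠72.3° V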